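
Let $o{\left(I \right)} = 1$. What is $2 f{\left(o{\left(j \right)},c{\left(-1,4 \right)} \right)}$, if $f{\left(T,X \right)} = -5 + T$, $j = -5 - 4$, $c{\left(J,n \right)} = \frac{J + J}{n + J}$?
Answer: $-8$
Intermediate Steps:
$c{\left(J,n \right)} = \frac{2 J}{J + n}$
$j = -9$
$2 f{\left(o{\left(j \right)},c{\left(-1,4 \right)} \right)} = 2 \left(-5 + 1\right) = 2 \left(-4\right) = -8$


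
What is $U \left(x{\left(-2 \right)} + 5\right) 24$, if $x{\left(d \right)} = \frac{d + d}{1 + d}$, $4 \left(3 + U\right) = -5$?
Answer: $-918$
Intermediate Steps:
$U = - \frac{17}{4}$ ($U = -3 + \frac{1}{4} \left(-5\right) = -3 - \frac{5}{4} = - \frac{17}{4} \approx -4.25$)
$x{\left(d \right)} = \frac{2 d}{1 + d}$
$U \left(x{\left(-2 \right)} + 5\right) 24 = - \frac{17 \left(2 \left(-2\right) \frac{1}{1 - 2} + 5\right)}{4} \cdot 24 = - \frac{17 \left(2 \left(-2\right) \frac{1}{-1} + 5\right)}{4} \cdot 24 = - \frac{17 \left(2 \left(-2\right) \left(-1\right) + 5\right)}{4} \cdot 24 = - \frac{17 \left(4 + 5\right)}{4} \cdot 24 = \left(- \frac{17}{4}\right) 9 \cdot 24 = \left(- \frac{153}{4}\right) 24 = -918$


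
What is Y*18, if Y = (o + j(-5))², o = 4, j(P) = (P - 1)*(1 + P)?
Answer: 14112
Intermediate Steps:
j(P) = (1 + P)*(-1 + P) (j(P) = (-1 + P)*(1 + P) = (1 + P)*(-1 + P))
Y = 784 (Y = (4 + (-1 + (-5)²))² = (4 + (-1 + 25))² = (4 + 24)² = 28² = 784)
Y*18 = 784*18 = 14112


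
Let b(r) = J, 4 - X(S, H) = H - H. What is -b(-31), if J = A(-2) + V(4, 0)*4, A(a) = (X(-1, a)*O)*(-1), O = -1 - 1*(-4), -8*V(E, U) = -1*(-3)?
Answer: 27/2 ≈ 13.500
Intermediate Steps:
V(E, U) = -3/8 (V(E, U) = -(-1)*(-3)/8 = -⅛*3 = -3/8)
X(S, H) = 4 (X(S, H) = 4 - (H - H) = 4 - 1*0 = 4 + 0 = 4)
O = 3 (O = -1 + 4 = 3)
A(a) = -12 (A(a) = (4*3)*(-1) = 12*(-1) = -12)
J = -27/2 (J = -12 - 3/8*4 = -12 - 3/2 = -27/2 ≈ -13.500)
b(r) = -27/2
-b(-31) = -1*(-27/2) = 27/2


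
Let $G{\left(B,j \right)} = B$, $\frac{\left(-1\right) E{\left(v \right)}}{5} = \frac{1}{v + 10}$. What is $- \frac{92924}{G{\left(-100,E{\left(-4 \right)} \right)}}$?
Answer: $\frac{23231}{25} \approx 929.24$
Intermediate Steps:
$E{\left(v \right)} = - \frac{5}{10 + v}$ ($E{\left(v \right)} = - \frac{5}{v + 10} = - \frac{5}{10 + v}$)
$- \frac{92924}{G{\left(-100,E{\left(-4 \right)} \right)}} = - \frac{92924}{-100} = \left(-92924\right) \left(- \frac{1}{100}\right) = \frac{23231}{25}$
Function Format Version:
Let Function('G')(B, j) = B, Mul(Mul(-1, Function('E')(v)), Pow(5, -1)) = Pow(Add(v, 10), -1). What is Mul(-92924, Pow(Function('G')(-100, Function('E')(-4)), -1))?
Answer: Rational(23231, 25) ≈ 929.24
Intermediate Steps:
Function('E')(v) = Mul(-5, Pow(Add(10, v), -1)) (Function('E')(v) = Mul(-5, Pow(Add(v, 10), -1)) = Mul(-5, Pow(Add(10, v), -1)))
Mul(-92924, Pow(Function('G')(-100, Function('E')(-4)), -1)) = Mul(-92924, Pow(-100, -1)) = Mul(-92924, Rational(-1, 100)) = Rational(23231, 25)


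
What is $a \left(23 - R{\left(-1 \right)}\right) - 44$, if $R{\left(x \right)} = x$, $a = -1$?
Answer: $-68$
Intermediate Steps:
$a \left(23 - R{\left(-1 \right)}\right) - 44 = - (23 - -1) - 44 = - (23 + 1) - 44 = \left(-1\right) 24 - 44 = -24 - 44 = -68$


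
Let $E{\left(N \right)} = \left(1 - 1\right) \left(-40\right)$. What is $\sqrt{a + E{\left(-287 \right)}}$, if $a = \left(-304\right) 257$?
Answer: $4 i \sqrt{4883} \approx 279.51 i$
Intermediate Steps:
$E{\left(N \right)} = 0$ ($E{\left(N \right)} = 0 \left(-40\right) = 0$)
$a = -78128$
$\sqrt{a + E{\left(-287 \right)}} = \sqrt{-78128 + 0} = \sqrt{-78128} = 4 i \sqrt{4883}$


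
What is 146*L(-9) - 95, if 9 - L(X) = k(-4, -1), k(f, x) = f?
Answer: 1803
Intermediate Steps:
L(X) = 13 (L(X) = 9 - 1*(-4) = 9 + 4 = 13)
146*L(-9) - 95 = 146*13 - 95 = 1898 - 95 = 1803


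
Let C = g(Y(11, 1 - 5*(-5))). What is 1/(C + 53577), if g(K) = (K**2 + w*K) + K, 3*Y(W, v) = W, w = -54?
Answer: 9/480565 ≈ 1.8728e-5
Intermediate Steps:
Y(W, v) = W/3
g(K) = K**2 - 53*K (g(K) = (K**2 - 54*K) + K = K**2 - 53*K)
C = -1628/9 (C = ((1/3)*11)*(-53 + (1/3)*11) = 11*(-53 + 11/3)/3 = (11/3)*(-148/3) = -1628/9 ≈ -180.89)
1/(C + 53577) = 1/(-1628/9 + 53577) = 1/(480565/9) = 9/480565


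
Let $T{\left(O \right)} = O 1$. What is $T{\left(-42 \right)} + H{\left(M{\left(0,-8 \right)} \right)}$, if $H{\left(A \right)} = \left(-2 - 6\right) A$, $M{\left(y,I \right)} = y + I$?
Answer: $22$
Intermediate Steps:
$M{\left(y,I \right)} = I + y$
$H{\left(A \right)} = - 8 A$
$T{\left(O \right)} = O$
$T{\left(-42 \right)} + H{\left(M{\left(0,-8 \right)} \right)} = -42 - 8 \left(-8 + 0\right) = -42 - -64 = -42 + 64 = 22$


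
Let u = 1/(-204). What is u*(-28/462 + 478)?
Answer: -3943/1683 ≈ -2.3428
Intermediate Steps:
u = -1/204 ≈ -0.0049020
u*(-28/462 + 478) = -(-28/462 + 478)/204 = -(-28*1/462 + 478)/204 = -(-2/33 + 478)/204 = -1/204*15772/33 = -3943/1683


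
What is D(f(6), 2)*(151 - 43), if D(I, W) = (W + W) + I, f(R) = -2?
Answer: 216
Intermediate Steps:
D(I, W) = I + 2*W (D(I, W) = 2*W + I = I + 2*W)
D(f(6), 2)*(151 - 43) = (-2 + 2*2)*(151 - 43) = (-2 + 4)*108 = 2*108 = 216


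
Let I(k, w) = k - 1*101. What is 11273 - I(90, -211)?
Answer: 11284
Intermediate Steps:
I(k, w) = -101 + k (I(k, w) = k - 101 = -101 + k)
11273 - I(90, -211) = 11273 - (-101 + 90) = 11273 - 1*(-11) = 11273 + 11 = 11284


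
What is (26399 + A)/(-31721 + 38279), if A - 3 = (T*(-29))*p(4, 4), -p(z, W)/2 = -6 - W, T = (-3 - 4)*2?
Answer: 17261/3279 ≈ 5.2641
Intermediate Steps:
T = -14 (T = -7*2 = -14)
p(z, W) = 12 + 2*W (p(z, W) = -2*(-6 - W) = 12 + 2*W)
A = 8123 (A = 3 + (-14*(-29))*(12 + 2*4) = 3 + 406*(12 + 8) = 3 + 406*20 = 3 + 8120 = 8123)
(26399 + A)/(-31721 + 38279) = (26399 + 8123)/(-31721 + 38279) = 34522/6558 = 34522*(1/6558) = 17261/3279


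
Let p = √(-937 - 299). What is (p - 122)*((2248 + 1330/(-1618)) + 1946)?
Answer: -413858282/809 + 6784562*I*√309/809 ≈ -5.1157e+5 + 1.4742e+5*I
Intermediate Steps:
p = 2*I*√309 (p = √(-1236) = 2*I*√309 ≈ 35.157*I)
(p - 122)*((2248 + 1330/(-1618)) + 1946) = (2*I*√309 - 122)*((2248 + 1330/(-1618)) + 1946) = (-122 + 2*I*√309)*((2248 + 1330*(-1/1618)) + 1946) = (-122 + 2*I*√309)*((2248 - 665/809) + 1946) = (-122 + 2*I*√309)*(1817967/809 + 1946) = (-122 + 2*I*√309)*(3392281/809) = -413858282/809 + 6784562*I*√309/809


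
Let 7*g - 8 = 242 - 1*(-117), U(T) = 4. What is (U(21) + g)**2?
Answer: 156025/49 ≈ 3184.2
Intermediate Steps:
g = 367/7 (g = 8/7 + (242 - 1*(-117))/7 = 8/7 + (242 + 117)/7 = 8/7 + (1/7)*359 = 8/7 + 359/7 = 367/7 ≈ 52.429)
(U(21) + g)**2 = (4 + 367/7)**2 = (395/7)**2 = 156025/49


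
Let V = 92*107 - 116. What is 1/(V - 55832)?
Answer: -1/46104 ≈ -2.1690e-5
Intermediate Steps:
V = 9728 (V = 9844 - 116 = 9728)
1/(V - 55832) = 1/(9728 - 55832) = 1/(-46104) = -1/46104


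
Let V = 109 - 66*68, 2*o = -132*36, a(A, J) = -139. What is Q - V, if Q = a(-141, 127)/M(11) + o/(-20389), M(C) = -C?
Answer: 984977948/224279 ≈ 4391.8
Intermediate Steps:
o = -2376 (o = (-132*36)/2 = (½)*(-4752) = -2376)
V = -4379 (V = 109 - 4488 = -4379)
Q = 2860207/224279 (Q = -139/((-1*11)) - 2376/(-20389) = -139/(-11) - 2376*(-1/20389) = -139*(-1/11) + 2376/20389 = 139/11 + 2376/20389 = 2860207/224279 ≈ 12.753)
Q - V = 2860207/224279 - 1*(-4379) = 2860207/224279 + 4379 = 984977948/224279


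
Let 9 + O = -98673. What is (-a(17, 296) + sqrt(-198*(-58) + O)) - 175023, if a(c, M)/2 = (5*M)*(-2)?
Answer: -169103 + I*sqrt(87198) ≈ -1.691e+5 + 295.29*I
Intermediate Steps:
a(c, M) = -20*M (a(c, M) = 2*((5*M)*(-2)) = 2*(-10*M) = -20*M)
O = -98682 (O = -9 - 98673 = -98682)
(-a(17, 296) + sqrt(-198*(-58) + O)) - 175023 = (-(-20)*296 + sqrt(-198*(-58) - 98682)) - 175023 = (-1*(-5920) + sqrt(11484 - 98682)) - 175023 = (5920 + sqrt(-87198)) - 175023 = (5920 + I*sqrt(87198)) - 175023 = -169103 + I*sqrt(87198)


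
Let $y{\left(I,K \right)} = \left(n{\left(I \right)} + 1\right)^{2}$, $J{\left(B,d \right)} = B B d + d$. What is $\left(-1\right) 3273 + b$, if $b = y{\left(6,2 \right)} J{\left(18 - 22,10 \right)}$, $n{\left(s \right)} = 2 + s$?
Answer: $10497$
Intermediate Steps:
$J{\left(B,d \right)} = d + d B^{2}$ ($J{\left(B,d \right)} = B^{2} d + d = d B^{2} + d = d + d B^{2}$)
$y{\left(I,K \right)} = \left(3 + I\right)^{2}$ ($y{\left(I,K \right)} = \left(\left(2 + I\right) + 1\right)^{2} = \left(3 + I\right)^{2}$)
$b = 13770$ ($b = \left(3 + 6\right)^{2} \cdot 10 \left(1 + \left(18 - 22\right)^{2}\right) = 9^{2} \cdot 10 \left(1 + \left(18 - 22\right)^{2}\right) = 81 \cdot 10 \left(1 + \left(-4\right)^{2}\right) = 81 \cdot 10 \left(1 + 16\right) = 81 \cdot 10 \cdot 17 = 81 \cdot 170 = 13770$)
$\left(-1\right) 3273 + b = \left(-1\right) 3273 + 13770 = -3273 + 13770 = 10497$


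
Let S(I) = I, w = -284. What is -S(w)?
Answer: 284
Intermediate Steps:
-S(w) = -1*(-284) = 284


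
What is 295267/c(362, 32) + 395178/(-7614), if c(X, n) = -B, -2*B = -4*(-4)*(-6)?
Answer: -125951749/20304 ≈ -6203.3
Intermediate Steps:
B = 48 (B = -(-4*(-4))*(-6)/2 = -8*(-6) = -½*(-96) = 48)
c(X, n) = -48 (c(X, n) = -1*48 = -48)
295267/c(362, 32) + 395178/(-7614) = 295267/(-48) + 395178/(-7614) = 295267*(-1/48) + 395178*(-1/7614) = -295267/48 - 65863/1269 = -125951749/20304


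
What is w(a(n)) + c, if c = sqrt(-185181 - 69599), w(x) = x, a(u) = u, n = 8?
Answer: 8 + 2*I*sqrt(63695) ≈ 8.0 + 504.76*I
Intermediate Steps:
c = 2*I*sqrt(63695) (c = sqrt(-254780) = 2*I*sqrt(63695) ≈ 504.76*I)
w(a(n)) + c = 8 + 2*I*sqrt(63695)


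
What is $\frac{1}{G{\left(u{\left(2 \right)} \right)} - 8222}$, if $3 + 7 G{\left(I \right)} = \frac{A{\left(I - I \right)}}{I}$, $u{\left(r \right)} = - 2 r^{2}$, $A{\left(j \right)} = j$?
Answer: $- \frac{7}{57557} \approx -0.00012162$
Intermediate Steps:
$G{\left(I \right)} = - \frac{3}{7}$ ($G{\left(I \right)} = - \frac{3}{7} + \frac{\left(I - I\right) \frac{1}{I}}{7} = - \frac{3}{7} + \frac{0 \frac{1}{I}}{7} = - \frac{3}{7} + \frac{1}{7} \cdot 0 = - \frac{3}{7} + 0 = - \frac{3}{7}$)
$\frac{1}{G{\left(u{\left(2 \right)} \right)} - 8222} = \frac{1}{- \frac{3}{7} - 8222} = \frac{1}{- \frac{57557}{7}} = - \frac{7}{57557}$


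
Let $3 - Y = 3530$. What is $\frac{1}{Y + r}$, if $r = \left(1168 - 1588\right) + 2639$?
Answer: $- \frac{1}{1308} \approx -0.00076453$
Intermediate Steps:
$Y = -3527$ ($Y = 3 - 3530 = -3527$)
$r = 2219$ ($r = -420 + 2639 = 2219$)
$\frac{1}{Y + r} = \frac{1}{-3527 + 2219} = \frac{1}{-1308} = - \frac{1}{1308}$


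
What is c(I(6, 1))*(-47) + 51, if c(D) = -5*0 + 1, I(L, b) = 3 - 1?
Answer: 4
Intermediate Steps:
I(L, b) = 2
c(D) = 1 (c(D) = 0 + 1 = 1)
c(I(6, 1))*(-47) + 51 = 1*(-47) + 51 = -47 + 51 = 4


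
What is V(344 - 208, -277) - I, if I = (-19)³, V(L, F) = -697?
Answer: 6162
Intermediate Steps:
I = -6859
V(344 - 208, -277) - I = -697 - 1*(-6859) = -697 + 6859 = 6162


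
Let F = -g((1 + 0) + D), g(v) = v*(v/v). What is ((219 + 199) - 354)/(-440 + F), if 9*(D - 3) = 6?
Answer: -96/667 ≈ -0.14393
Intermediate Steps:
D = 11/3 (D = 3 + (⅑)*6 = 3 + ⅔ = 11/3 ≈ 3.6667)
g(v) = v (g(v) = v*1 = v)
F = -14/3 (F = -((1 + 0) + 11/3) = -(1 + 11/3) = -1*14/3 = -14/3 ≈ -4.6667)
((219 + 199) - 354)/(-440 + F) = ((219 + 199) - 354)/(-440 - 14/3) = (418 - 354)/(-1334/3) = 64*(-3/1334) = -96/667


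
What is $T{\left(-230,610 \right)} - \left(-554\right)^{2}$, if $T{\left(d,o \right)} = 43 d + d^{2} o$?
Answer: $31952194$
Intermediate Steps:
$T{\left(d,o \right)} = 43 d + o d^{2}$
$T{\left(-230,610 \right)} - \left(-554\right)^{2} = - 230 \left(43 - 140300\right) - \left(-554\right)^{2} = - 230 \left(43 - 140300\right) - 306916 = \left(-230\right) \left(-140257\right) - 306916 = 32259110 - 306916 = 31952194$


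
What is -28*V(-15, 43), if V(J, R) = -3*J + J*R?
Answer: 16800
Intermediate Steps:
-28*V(-15, 43) = -(-420)*(-3 + 43) = -(-420)*40 = -28*(-600) = 16800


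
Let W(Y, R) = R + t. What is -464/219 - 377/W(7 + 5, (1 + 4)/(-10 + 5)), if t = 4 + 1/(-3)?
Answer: -251401/1752 ≈ -143.49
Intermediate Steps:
t = 11/3 (t = 4 - 1/3 = 11/3 ≈ 3.6667)
W(Y, R) = 11/3 + R (W(Y, R) = R + 11/3 = 11/3 + R)
-464/219 - 377/W(7 + 5, (1 + 4)/(-10 + 5)) = -464/219 - 377/(11/3 + (1 + 4)/(-10 + 5)) = -464*1/219 - 377/(11/3 + 5/(-5)) = -464/219 - 377/(11/3 + 5*(-1/5)) = -464/219 - 377/(11/3 - 1) = -464/219 - 377/8/3 = -464/219 - 377*3/8 = -464/219 - 1131/8 = -251401/1752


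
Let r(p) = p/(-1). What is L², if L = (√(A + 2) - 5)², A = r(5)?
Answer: (5 - I*√3)⁴ ≈ 184.0 - 762.1*I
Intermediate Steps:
r(p) = -p (r(p) = p*(-1) = -p)
A = -5 (A = -1*5 = -5)
L = (-5 + I*√3)² (L = (√(-5 + 2) - 5)² = (√(-3) - 5)² = (I*√3 - 5)² = (-5 + I*√3)² ≈ 22.0 - 17.32*I)
L² = ((5 - I*√3)²)² = (5 - I*√3)⁴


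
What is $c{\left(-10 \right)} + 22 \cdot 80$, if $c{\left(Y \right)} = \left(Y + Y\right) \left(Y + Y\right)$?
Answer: $2160$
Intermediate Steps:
$c{\left(Y \right)} = 4 Y^{2}$ ($c{\left(Y \right)} = 2 Y 2 Y = 4 Y^{2}$)
$c{\left(-10 \right)} + 22 \cdot 80 = 4 \left(-10\right)^{2} + 22 \cdot 80 = 4 \cdot 100 + 1760 = 400 + 1760 = 2160$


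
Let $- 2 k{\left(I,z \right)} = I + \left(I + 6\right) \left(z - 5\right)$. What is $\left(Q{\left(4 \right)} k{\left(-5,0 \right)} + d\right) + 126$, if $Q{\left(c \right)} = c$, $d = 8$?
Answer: $154$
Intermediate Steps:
$k{\left(I,z \right)} = - \frac{I}{2} - \frac{\left(-5 + z\right) \left(6 + I\right)}{2}$ ($k{\left(I,z \right)} = - \frac{I + \left(I + 6\right) \left(z - 5\right)}{2} = - \frac{I + \left(6 + I\right) \left(-5 + z\right)}{2} = - \frac{I + \left(-5 + z\right) \left(6 + I\right)}{2} = - \frac{I}{2} - \frac{\left(-5 + z\right) \left(6 + I\right)}{2}$)
$\left(Q{\left(4 \right)} k{\left(-5,0 \right)} + d\right) + 126 = \left(4 \left(15 - 0 + 2 \left(-5\right) - \left(- \frac{5}{2}\right) 0\right) + 8\right) + 126 = \left(4 \left(15 + 0 - 10 + 0\right) + 8\right) + 126 = \left(4 \cdot 5 + 8\right) + 126 = \left(20 + 8\right) + 126 = 28 + 126 = 154$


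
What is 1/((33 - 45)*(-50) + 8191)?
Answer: 1/8791 ≈ 0.00011375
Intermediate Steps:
1/((33 - 45)*(-50) + 8191) = 1/(-12*(-50) + 8191) = 1/(600 + 8191) = 1/8791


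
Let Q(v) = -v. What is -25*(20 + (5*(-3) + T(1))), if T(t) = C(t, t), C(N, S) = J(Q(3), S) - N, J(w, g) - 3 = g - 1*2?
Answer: -150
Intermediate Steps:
J(w, g) = 1 + g (J(w, g) = 3 + (g - 1*2) = 3 + (g - 2) = 3 + (-2 + g) = 1 + g)
C(N, S) = 1 + S - N (C(N, S) = (1 + S) - N = 1 + S - N)
T(t) = 1 (T(t) = 1 + t - t = 1)
-25*(20 + (5*(-3) + T(1))) = -25*(20 + (5*(-3) + 1)) = -25*(20 + (-15 + 1)) = -25*(20 - 14) = -25*6 = -150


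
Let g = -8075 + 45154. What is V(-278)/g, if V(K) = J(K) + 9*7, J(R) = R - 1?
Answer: -216/37079 ≈ -0.0058254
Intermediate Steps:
J(R) = -1 + R
V(K) = 62 + K (V(K) = (-1 + K) + 9*7 = (-1 + K) + 63 = 62 + K)
g = 37079
V(-278)/g = (62 - 278)/37079 = -216*1/37079 = -216/37079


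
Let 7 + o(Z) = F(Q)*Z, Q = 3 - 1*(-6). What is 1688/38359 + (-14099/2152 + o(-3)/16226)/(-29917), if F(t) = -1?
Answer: 886074438730965/20035909493348728 ≈ 0.044224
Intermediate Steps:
Q = 9 (Q = 3 + 6 = 9)
o(Z) = -7 - Z
1688/38359 + (-14099/2152 + o(-3)/16226)/(-29917) = 1688/38359 + (-14099/2152 + (-7 - 1*(-3))/16226)/(-29917) = 1688*(1/38359) + (-14099*1/2152 + (-7 + 3)*(1/16226))*(-1/29917) = 1688/38359 + (-14099/2152 - 4*1/16226)*(-1/29917) = 1688/38359 + (-14099/2152 - 2/8113)*(-1/29917) = 1688/38359 - 114389491/17459176*(-1/29917) = 1688/38359 + 114389491/522326168392 = 886074438730965/20035909493348728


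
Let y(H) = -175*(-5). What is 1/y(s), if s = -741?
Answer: 1/875 ≈ 0.0011429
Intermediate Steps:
y(H) = 875
1/y(s) = 1/875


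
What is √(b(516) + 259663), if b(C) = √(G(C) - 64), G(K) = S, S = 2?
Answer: √(259663 + I*√62) ≈ 509.57 + 0.008*I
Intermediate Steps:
G(K) = 2
b(C) = I*√62 (b(C) = √(2 - 64) = √(-62) = I*√62)
√(b(516) + 259663) = √(I*√62 + 259663) = √(259663 + I*√62)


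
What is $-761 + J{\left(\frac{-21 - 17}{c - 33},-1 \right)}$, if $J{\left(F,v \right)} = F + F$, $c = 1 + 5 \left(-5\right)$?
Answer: $- \frac{2279}{3} \approx -759.67$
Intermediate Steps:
$c = -24$ ($c = 1 - 25 = -24$)
$J{\left(F,v \right)} = 2 F$
$-761 + J{\left(\frac{-21 - 17}{c - 33},-1 \right)} = -761 + 2 \frac{-21 - 17}{-24 - 33} = -761 + 2 \left(- \frac{38}{-57}\right) = -761 + 2 \left(\left(-38\right) \left(- \frac{1}{57}\right)\right) = -761 + 2 \cdot \frac{2}{3} = -761 + \frac{4}{3} = - \frac{2279}{3}$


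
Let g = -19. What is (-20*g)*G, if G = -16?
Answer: -6080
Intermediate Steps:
(-20*g)*G = -20*(-19)*(-16) = 380*(-16) = -6080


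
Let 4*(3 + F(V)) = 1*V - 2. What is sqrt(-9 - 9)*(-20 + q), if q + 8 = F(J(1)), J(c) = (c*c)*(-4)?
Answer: -195*I*sqrt(2)/2 ≈ -137.89*I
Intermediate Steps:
J(c) = -4*c**2 (J(c) = c**2*(-4) = -4*c**2)
F(V) = -7/2 + V/4 (F(V) = -3 + (1*V - 2)/4 = -3 + (V - 2)/4 = -3 + (-2 + V)/4 = -3 + (-1/2 + V/4) = -7/2 + V/4)
q = -25/2 (q = -8 + (-7/2 + (-4*1**2)/4) = -8 + (-7/2 + (-4*1)/4) = -8 + (-7/2 + (1/4)*(-4)) = -8 + (-7/2 - 1) = -8 - 9/2 = -25/2 ≈ -12.500)
sqrt(-9 - 9)*(-20 + q) = sqrt(-9 - 9)*(-20 - 25/2) = sqrt(-18)*(-65/2) = (3*I*sqrt(2))*(-65/2) = -195*I*sqrt(2)/2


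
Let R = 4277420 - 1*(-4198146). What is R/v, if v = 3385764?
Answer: 4237783/1692882 ≈ 2.5033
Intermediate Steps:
R = 8475566 (R = 4277420 + 4198146 = 8475566)
R/v = 8475566/3385764 = 8475566*(1/3385764) = 4237783/1692882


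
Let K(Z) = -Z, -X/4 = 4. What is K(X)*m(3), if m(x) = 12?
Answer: 192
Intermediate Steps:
X = -16 (X = -4*4 = -16)
K(X)*m(3) = -1*(-16)*12 = 16*12 = 192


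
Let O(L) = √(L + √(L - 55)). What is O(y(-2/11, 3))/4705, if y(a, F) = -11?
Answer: √(-11 + I*√66)/4705 ≈ 0.00024579 + 0.00074654*I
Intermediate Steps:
O(L) = √(L + √(-55 + L))
O(y(-2/11, 3))/4705 = √(-11 + √(-55 - 11))/4705 = √(-11 + √(-66))*(1/4705) = √(-11 + I*√66)*(1/4705) = √(-11 + I*√66)/4705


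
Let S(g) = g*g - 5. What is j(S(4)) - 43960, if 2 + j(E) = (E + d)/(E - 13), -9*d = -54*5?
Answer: -87965/2 ≈ -43983.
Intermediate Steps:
d = 30 (d = -(-6)*5 = -1/9*(-270) = 30)
S(g) = -5 + g**2 (S(g) = g**2 - 5 = -5 + g**2)
j(E) = -2 + (30 + E)/(-13 + E) (j(E) = -2 + (E + 30)/(E - 13) = -2 + (30 + E)/(-13 + E))
j(S(4)) - 43960 = (56 - (-5 + 4**2))/(-13 + (-5 + 4**2)) - 43960 = (56 - (-5 + 16))/(-13 + (-5 + 16)) - 43960 = (56 - 1*11)/(-13 + 11) - 43960 = (56 - 11)/(-2) - 43960 = -1/2*45 - 43960 = -45/2 - 43960 = -87965/2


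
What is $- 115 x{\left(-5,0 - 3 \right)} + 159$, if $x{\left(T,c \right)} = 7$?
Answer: $-646$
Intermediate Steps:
$- 115 x{\left(-5,0 - 3 \right)} + 159 = \left(-115\right) 7 + 159 = -805 + 159 = -646$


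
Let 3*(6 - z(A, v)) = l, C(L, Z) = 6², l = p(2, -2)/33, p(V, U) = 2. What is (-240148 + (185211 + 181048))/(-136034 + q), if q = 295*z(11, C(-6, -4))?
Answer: -12484989/13292726 ≈ -0.93923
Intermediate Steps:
l = 2/33 ≈ 0.060606
C(L, Z) = 36
z(A, v) = 592/99 (z(A, v) = 6 - ⅓*2/33 = 6 - 2/99 = 592/99)
q = 174640/99 (q = 295*(592/99) = 174640/99 ≈ 1764.0)
(-240148 + (185211 + 181048))/(-136034 + q) = (-240148 + (185211 + 181048))/(-136034 + 174640/99) = (-240148 + 366259)/(-13292726/99) = 126111*(-99/13292726) = -12484989/13292726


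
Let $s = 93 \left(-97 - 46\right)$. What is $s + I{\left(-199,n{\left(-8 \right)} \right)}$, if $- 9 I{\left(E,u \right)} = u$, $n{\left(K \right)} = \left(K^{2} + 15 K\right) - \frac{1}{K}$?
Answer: $- \frac{319027}{24} \approx -13293.0$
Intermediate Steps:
$n{\left(K \right)} = K^{2} - \frac{1}{K} + 15 K$
$I{\left(E,u \right)} = - \frac{u}{9}$
$s = -13299$ ($s = 93 \left(-97 - 46\right) = 93 \left(-143\right) = -13299$)
$s + I{\left(-199,n{\left(-8 \right)} \right)} = -13299 - \frac{\frac{1}{-8} \left(-1 + \left(-8\right)^{2} \left(15 - 8\right)\right)}{9} = -13299 - \frac{\left(- \frac{1}{8}\right) \left(-1 + 64 \cdot 7\right)}{9} = -13299 - \frac{\left(- \frac{1}{8}\right) \left(-1 + 448\right)}{9} = -13299 - \frac{\left(- \frac{1}{8}\right) 447}{9} = -13299 - - \frac{149}{24} = -13299 + \frac{149}{24} = - \frac{319027}{24}$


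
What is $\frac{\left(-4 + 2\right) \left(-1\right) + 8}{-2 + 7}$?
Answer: $2$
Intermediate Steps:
$\frac{\left(-4 + 2\right) \left(-1\right) + 8}{-2 + 7} = \frac{\left(-2\right) \left(-1\right) + 8}{5} = \frac{2 + 8}{5} = \frac{1}{5} \cdot 10 = 2$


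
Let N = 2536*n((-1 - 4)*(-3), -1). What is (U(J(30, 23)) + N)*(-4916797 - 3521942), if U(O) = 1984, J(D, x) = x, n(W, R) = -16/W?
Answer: 30424467008/5 ≈ 6.0849e+9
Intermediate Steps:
N = -40576/15 (N = 2536*(-16*(-1/(3*(-1 - 4)))) = 2536*(-16/((-5*(-3)))) = 2536*(-16/15) = -40576/15 ≈ -2705.1)
(U(J(30, 23)) + N)*(-4916797 - 3521942) = (1984 - 40576/15)*(-4916797 - 3521942) = -10816/15*(-8438739) = 30424467008/5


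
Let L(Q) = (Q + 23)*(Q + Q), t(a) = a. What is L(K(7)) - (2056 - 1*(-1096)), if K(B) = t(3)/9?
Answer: -28228/9 ≈ -3136.4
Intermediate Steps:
K(B) = ⅓ (K(B) = 3/9 = 3*(⅑) = ⅓)
L(Q) = 2*Q*(23 + Q) (L(Q) = (23 + Q)*(2*Q) = 2*Q*(23 + Q))
L(K(7)) - (2056 - 1*(-1096)) = 2*(⅓)*(23 + ⅓) - (2056 - 1*(-1096)) = 2*(⅓)*(70/3) - (2056 + 1096) = 140/9 - 1*3152 = 140/9 - 3152 = -28228/9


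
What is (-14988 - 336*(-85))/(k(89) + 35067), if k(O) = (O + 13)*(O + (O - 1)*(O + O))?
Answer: 4524/547291 ≈ 0.0082662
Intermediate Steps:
k(O) = (13 + O)*(O + 2*O*(-1 + O)) (k(O) = (13 + O)*(O + (-1 + O)*(2*O)) = (13 + O)*(O + 2*O*(-1 + O)))
(-14988 - 336*(-85))/(k(89) + 35067) = (-14988 - 336*(-85))/(89*(-13 + 2*89² + 25*89) + 35067) = (-14988 + 28560)/(89*(-13 + 2*7921 + 2225) + 35067) = 13572/(89*(-13 + 15842 + 2225) + 35067) = 13572/(89*18054 + 35067) = 13572/(1606806 + 35067) = 13572/1641873 = 13572*(1/1641873) = 4524/547291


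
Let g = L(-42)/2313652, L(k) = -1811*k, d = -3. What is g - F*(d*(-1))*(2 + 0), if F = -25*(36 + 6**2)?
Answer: 12493758831/1156826 ≈ 10800.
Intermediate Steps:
g = 38031/1156826 (g = -1811*(-42)/2313652 = 76062*(1/2313652) = 38031/1156826 ≈ 0.032875)
F = -1800 (F = -25*(36 + 36) = -25*72 = -1800)
g - F*(d*(-1))*(2 + 0) = 38031/1156826 - (-1800)*(-3*(-1))*(2 + 0) = 38031/1156826 - (-1800)*3*2 = 38031/1156826 - (-1800)*6 = 38031/1156826 - 1*(-10800) = 38031/1156826 + 10800 = 12493758831/1156826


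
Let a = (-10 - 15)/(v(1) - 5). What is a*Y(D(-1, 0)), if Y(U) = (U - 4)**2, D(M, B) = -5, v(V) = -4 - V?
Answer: 405/2 ≈ 202.50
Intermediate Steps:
Y(U) = (-4 + U)**2
a = 5/2 (a = (-10 - 15)/((-4 - 1*1) - 5) = -25/((-4 - 1) - 5) = -25/(-5 - 5) = -25/(-10) = -1/10*(-25) = 5/2 ≈ 2.5000)
a*Y(D(-1, 0)) = 5*(-4 - 5)**2/2 = (5/2)*(-9)**2 = (5/2)*81 = 405/2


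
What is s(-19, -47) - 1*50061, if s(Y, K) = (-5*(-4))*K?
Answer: -51001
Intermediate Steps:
s(Y, K) = 20*K
s(-19, -47) - 1*50061 = 20*(-47) - 1*50061 = -940 - 50061 = -51001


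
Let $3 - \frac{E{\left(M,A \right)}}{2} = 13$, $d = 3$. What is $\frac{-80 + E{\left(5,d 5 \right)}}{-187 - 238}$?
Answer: $\frac{4}{17} \approx 0.23529$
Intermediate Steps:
$E{\left(M,A \right)} = -20$ ($E{\left(M,A \right)} = 6 - 26 = -20$)
$\frac{-80 + E{\left(5,d 5 \right)}}{-187 - 238} = \frac{-80 - 20}{-187 - 238} = - \frac{100}{-425} = \left(-100\right) \left(- \frac{1}{425}\right) = \frac{4}{17}$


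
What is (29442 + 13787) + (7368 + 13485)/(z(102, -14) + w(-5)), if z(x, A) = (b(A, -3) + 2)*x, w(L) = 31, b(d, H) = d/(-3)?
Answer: 3417408/79 ≈ 43258.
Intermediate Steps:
b(d, H) = -d/3 (b(d, H) = d*(-⅓) = -d/3)
z(x, A) = x*(2 - A/3) (z(x, A) = (-A/3 + 2)*x = (2 - A/3)*x = x*(2 - A/3))
(29442 + 13787) + (7368 + 13485)/(z(102, -14) + w(-5)) = (29442 + 13787) + (7368 + 13485)/((⅓)*102*(6 - 1*(-14)) + 31) = 43229 + 20853/((⅓)*102*(6 + 14) + 31) = 43229 + 20853/((⅓)*102*20 + 31) = 43229 + 20853/(680 + 31) = 43229 + 20853/711 = 43229 + 20853*(1/711) = 43229 + 2317/79 = 3417408/79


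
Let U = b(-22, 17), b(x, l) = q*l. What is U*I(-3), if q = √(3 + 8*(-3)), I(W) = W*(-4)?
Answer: 204*I*√21 ≈ 934.85*I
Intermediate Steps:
I(W) = -4*W
q = I*√21 (q = √(3 - 24) = √(-21) = I*√21 ≈ 4.5826*I)
b(x, l) = I*l*√21 (b(x, l) = (I*√21)*l = I*l*√21)
U = 17*I*√21 (U = I*17*√21 = 17*I*√21 ≈ 77.904*I)
U*I(-3) = (17*I*√21)*(-4*(-3)) = (17*I*√21)*12 = 204*I*√21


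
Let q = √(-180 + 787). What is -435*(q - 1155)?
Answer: 502425 - 435*√607 ≈ 4.9171e+5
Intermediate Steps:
q = √607 ≈ 24.637
-435*(q - 1155) = -435*(√607 - 1155) = -435*(-1155 + √607) = 502425 - 435*√607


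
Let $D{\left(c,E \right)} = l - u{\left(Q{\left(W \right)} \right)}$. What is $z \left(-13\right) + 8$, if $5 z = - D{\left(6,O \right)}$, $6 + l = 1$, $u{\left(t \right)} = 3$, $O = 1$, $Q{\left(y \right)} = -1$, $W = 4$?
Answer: $- \frac{64}{5} \approx -12.8$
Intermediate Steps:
$l = -5$ ($l = -6 + 1 = -5$)
$D{\left(c,E \right)} = -8$ ($D{\left(c,E \right)} = -5 - 3 = -8$)
$z = \frac{8}{5}$ ($z = \frac{\left(-1\right) \left(-8\right)}{5} = \frac{1}{5} \cdot 8 = \frac{8}{5} \approx 1.6$)
$z \left(-13\right) + 8 = \frac{8}{5} \left(-13\right) + 8 = - \frac{104}{5} + 8 = - \frac{64}{5}$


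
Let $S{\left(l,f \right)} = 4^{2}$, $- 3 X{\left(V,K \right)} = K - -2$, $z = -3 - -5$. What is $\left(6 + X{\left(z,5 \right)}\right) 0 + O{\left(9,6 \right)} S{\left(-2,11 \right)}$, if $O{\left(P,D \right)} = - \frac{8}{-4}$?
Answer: $32$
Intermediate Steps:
$O{\left(P,D \right)} = 2$ ($O{\left(P,D \right)} = \left(-8\right) \left(- \frac{1}{4}\right) = 2$)
$z = 2$ ($z = -3 + 5 = 2$)
$X{\left(V,K \right)} = - \frac{2}{3} - \frac{K}{3}$ ($X{\left(V,K \right)} = - \frac{K - -2}{3} = - \frac{K + 2}{3} = - \frac{2 + K}{3} = - \frac{2}{3} - \frac{K}{3}$)
$S{\left(l,f \right)} = 16$
$\left(6 + X{\left(z,5 \right)}\right) 0 + O{\left(9,6 \right)} S{\left(-2,11 \right)} = \left(6 - \frac{7}{3}\right) 0 + 2 \cdot 16 = \left(6 - \frac{7}{3}\right) 0 + 32 = \frac{11}{3} \cdot 0 + 32 = 0 + 32 = 32$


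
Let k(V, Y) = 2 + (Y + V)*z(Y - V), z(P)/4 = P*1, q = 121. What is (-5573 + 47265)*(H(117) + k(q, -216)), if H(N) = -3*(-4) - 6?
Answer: 5339411056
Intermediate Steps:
H(N) = 6 (H(N) = 12 - 6 = 6)
z(P) = 4*P (z(P) = 4*(P*1) = 4*P)
k(V, Y) = 2 + (V + Y)*(-4*V + 4*Y) (k(V, Y) = 2 + (Y + V)*(4*(Y - V)) = 2 + (V + Y)*(-4*V + 4*Y))
(-5573 + 47265)*(H(117) + k(q, -216)) = (-5573 + 47265)*(6 + (2 - 4*121² + 4*(-216)²)) = 41692*(6 + (2 - 4*14641 + 4*46656)) = 41692*(6 + (2 - 58564 + 186624)) = 41692*(6 + 128062) = 41692*128068 = 5339411056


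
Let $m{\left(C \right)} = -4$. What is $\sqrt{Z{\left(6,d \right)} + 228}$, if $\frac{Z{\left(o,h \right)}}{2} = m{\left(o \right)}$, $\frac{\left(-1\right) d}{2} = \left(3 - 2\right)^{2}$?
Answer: $2 \sqrt{55} \approx 14.832$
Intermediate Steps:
$d = -2$ ($d = - 2 \left(3 - 2\right)^{2} = - 2 \cdot 1^{2} = \left(-2\right) 1 = -2$)
$Z{\left(o,h \right)} = -8$ ($Z{\left(o,h \right)} = 2 \left(-4\right) = -8$)
$\sqrt{Z{\left(6,d \right)} + 228} = \sqrt{-8 + 228} = \sqrt{220} = 2 \sqrt{55}$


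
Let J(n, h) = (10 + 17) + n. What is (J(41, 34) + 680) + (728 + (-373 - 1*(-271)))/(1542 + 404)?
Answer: 728117/973 ≈ 748.32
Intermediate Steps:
J(n, h) = 27 + n
(J(41, 34) + 680) + (728 + (-373 - 1*(-271)))/(1542 + 404) = ((27 + 41) + 680) + (728 + (-373 - 1*(-271)))/(1542 + 404) = (68 + 680) + (728 + (-373 + 271))/1946 = 748 + (728 - 102)*(1/1946) = 748 + 626*(1/1946) = 748 + 313/973 = 728117/973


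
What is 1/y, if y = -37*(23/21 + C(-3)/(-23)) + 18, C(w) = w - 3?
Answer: -483/15541 ≈ -0.031079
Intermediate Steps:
C(w) = -3 + w
y = -15541/483 (y = -37*(23/21 + (-3 - 3)/(-23)) + 18 = -37*(23*(1/21) - 6*(-1/23)) + 18 = -37*(23/21 + 6/23) + 18 = -37*655/483 + 18 = -24235/483 + 18 = -15541/483 ≈ -32.176)
1/y = 1/(-15541/483) = -483/15541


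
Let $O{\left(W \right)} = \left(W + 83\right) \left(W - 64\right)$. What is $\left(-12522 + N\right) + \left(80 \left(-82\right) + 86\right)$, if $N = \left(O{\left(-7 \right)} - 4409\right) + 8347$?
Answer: $-20454$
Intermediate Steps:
$O{\left(W \right)} = \left(-64 + W\right) \left(83 + W\right)$ ($O{\left(W \right)} = \left(83 + W\right) \left(-64 + W\right) = \left(-64 + W\right) \left(83 + W\right)$)
$N = -1458$ ($N = \left(\left(-5312 + \left(-7\right)^{2} + 19 \left(-7\right)\right) - 4409\right) + 8347 = \left(\left(-5312 + 49 - 133\right) - 4409\right) + 8347 = \left(-5396 - 4409\right) + 8347 = -9805 + 8347 = -1458$)
$\left(-12522 + N\right) + \left(80 \left(-82\right) + 86\right) = \left(-12522 - 1458\right) + \left(80 \left(-82\right) + 86\right) = -13980 + \left(-6560 + 86\right) = -13980 - 6474 = -20454$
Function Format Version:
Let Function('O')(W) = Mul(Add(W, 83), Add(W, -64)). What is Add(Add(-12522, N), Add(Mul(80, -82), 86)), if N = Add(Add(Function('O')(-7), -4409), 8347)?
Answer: -20454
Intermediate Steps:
Function('O')(W) = Mul(Add(-64, W), Add(83, W)) (Function('O')(W) = Mul(Add(83, W), Add(-64, W)) = Mul(Add(-64, W), Add(83, W)))
N = -1458 (N = Add(Add(Add(-5312, Pow(-7, 2), Mul(19, -7)), -4409), 8347) = Add(Add(Add(-5312, 49, -133), -4409), 8347) = Add(Add(-5396, -4409), 8347) = Add(-9805, 8347) = -1458)
Add(Add(-12522, N), Add(Mul(80, -82), 86)) = Add(Add(-12522, -1458), Add(Mul(80, -82), 86)) = Add(-13980, Add(-6560, 86)) = Add(-13980, -6474) = -20454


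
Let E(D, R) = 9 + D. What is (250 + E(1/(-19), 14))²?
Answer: 24206400/361 ≈ 67054.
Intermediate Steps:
(250 + E(1/(-19), 14))² = (250 + (9 + 1/(-19)))² = (250 + (9 - 1/19))² = (250 + 170/19)² = (4920/19)² = 24206400/361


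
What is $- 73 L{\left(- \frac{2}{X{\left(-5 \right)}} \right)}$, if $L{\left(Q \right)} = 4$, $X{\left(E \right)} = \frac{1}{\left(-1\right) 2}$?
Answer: $-292$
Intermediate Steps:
$X{\left(E \right)} = - \frac{1}{2}$ ($X{\left(E \right)} = \frac{1}{-2} = - \frac{1}{2}$)
$- 73 L{\left(- \frac{2}{X{\left(-5 \right)}} \right)} = \left(-73\right) 4 = -292$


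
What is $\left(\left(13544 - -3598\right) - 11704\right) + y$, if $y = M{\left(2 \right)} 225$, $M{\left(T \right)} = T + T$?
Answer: $6338$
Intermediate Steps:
$M{\left(T \right)} = 2 T$
$y = 900$ ($y = 2 \cdot 2 \cdot 225 = 4 \cdot 225 = 900$)
$\left(\left(13544 - -3598\right) - 11704\right) + y = \left(\left(13544 - -3598\right) - 11704\right) + 900 = \left(\left(13544 + 3598\right) - 11704\right) + 900 = \left(17142 - 11704\right) + 900 = 5438 + 900 = 6338$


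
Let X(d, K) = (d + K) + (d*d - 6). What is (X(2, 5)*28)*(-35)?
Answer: -4900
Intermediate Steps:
X(d, K) = -6 + K + d + d**2 (X(d, K) = (K + d) + (d**2 - 6) = (K + d) + (-6 + d**2) = -6 + K + d + d**2)
(X(2, 5)*28)*(-35) = ((-6 + 5 + 2 + 2**2)*28)*(-35) = ((-6 + 5 + 2 + 4)*28)*(-35) = (5*28)*(-35) = 140*(-35) = -4900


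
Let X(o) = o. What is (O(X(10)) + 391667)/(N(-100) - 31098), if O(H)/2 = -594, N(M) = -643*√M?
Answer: -6071557971/504215252 + 1255389985*I/504215252 ≈ -12.042 + 2.4898*I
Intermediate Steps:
O(H) = -1188 (O(H) = 2*(-594) = -1188)
(O(X(10)) + 391667)/(N(-100) - 31098) = (-1188 + 391667)/(-6430*I - 31098) = 390479/(-6430*I - 31098) = 390479/(-31098 - 6430*I) = 390479*((-31098 + 6430*I)/1008430504) = 390479*(-31098 + 6430*I)/1008430504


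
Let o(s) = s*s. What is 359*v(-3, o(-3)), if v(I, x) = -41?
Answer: -14719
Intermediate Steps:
o(s) = s**2
359*v(-3, o(-3)) = 359*(-41) = -14719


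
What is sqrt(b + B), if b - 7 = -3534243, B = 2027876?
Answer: 2*I*sqrt(376590) ≈ 1227.3*I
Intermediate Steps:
b = -3534236 (b = 7 - 3534243 = -3534236)
sqrt(b + B) = sqrt(-3534236 + 2027876) = sqrt(-1506360) = 2*I*sqrt(376590)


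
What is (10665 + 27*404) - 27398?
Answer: -5825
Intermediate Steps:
(10665 + 27*404) - 27398 = (10665 + 10908) - 27398 = 21573 - 27398 = -5825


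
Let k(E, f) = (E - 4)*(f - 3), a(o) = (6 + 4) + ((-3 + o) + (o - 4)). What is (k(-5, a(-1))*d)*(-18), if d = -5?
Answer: 1620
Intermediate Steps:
a(o) = 3 + 2*o (a(o) = 10 + ((-3 + o) + (-4 + o)) = 10 + (-7 + 2*o) = 3 + 2*o)
k(E, f) = (-4 + E)*(-3 + f)
(k(-5, a(-1))*d)*(-18) = ((12 - 4*(3 + 2*(-1)) - 3*(-5) - 5*(3 + 2*(-1)))*(-5))*(-18) = ((12 - 4*(3 - 2) + 15 - 5*(3 - 2))*(-5))*(-18) = ((12 - 4*1 + 15 - 5*1)*(-5))*(-18) = ((12 - 4 + 15 - 5)*(-5))*(-18) = (18*(-5))*(-18) = -90*(-18) = 1620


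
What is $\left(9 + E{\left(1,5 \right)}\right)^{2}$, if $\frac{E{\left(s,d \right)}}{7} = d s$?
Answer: $1936$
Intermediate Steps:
$E{\left(s,d \right)} = 7 d s$
$\left(9 + E{\left(1,5 \right)}\right)^{2} = \left(9 + 7 \cdot 5 \cdot 1\right)^{2} = \left(9 + 35\right)^{2} = 44^{2} = 1936$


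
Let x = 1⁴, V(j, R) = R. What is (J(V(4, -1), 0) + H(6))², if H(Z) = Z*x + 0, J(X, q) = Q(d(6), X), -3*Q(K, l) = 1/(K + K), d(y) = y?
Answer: 46225/1296 ≈ 35.667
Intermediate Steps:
x = 1
Q(K, l) = -1/(6*K) (Q(K, l) = -1/(3*(K + K)) = -1/(2*K)/3 = -1/(6*K))
J(X, q) = -1/36 (J(X, q) = -⅙/6 = -⅙*⅙ = -1/36)
H(Z) = Z (H(Z) = Z*1 + 0 = Z + 0 = Z)
(J(V(4, -1), 0) + H(6))² = (-1/36 + 6)² = (215/36)² = 46225/1296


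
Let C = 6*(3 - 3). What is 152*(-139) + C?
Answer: -21128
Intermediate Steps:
C = 0 (C = 6*0 = 0)
152*(-139) + C = 152*(-139) + 0 = -21128 + 0 = -21128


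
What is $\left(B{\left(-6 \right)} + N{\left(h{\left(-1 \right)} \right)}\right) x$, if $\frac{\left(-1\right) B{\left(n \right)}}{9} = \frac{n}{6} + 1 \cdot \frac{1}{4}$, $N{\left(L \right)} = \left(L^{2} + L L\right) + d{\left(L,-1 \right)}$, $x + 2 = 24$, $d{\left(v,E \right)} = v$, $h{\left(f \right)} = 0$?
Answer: $\frac{297}{2} \approx 148.5$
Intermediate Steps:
$x = 22$ ($x = -2 + 24 = 22$)
$N{\left(L \right)} = L + 2 L^{2}$ ($N{\left(L \right)} = \left(L^{2} + L L\right) + L = \left(L^{2} + L^{2}\right) + L = 2 L^{2} + L = L + 2 L^{2}$)
$B{\left(n \right)} = - \frac{9}{4} - \frac{3 n}{2}$ ($B{\left(n \right)} = - 9 \left(\frac{n}{6} + 1 \cdot \frac{1}{4}\right) = - 9 \left(n \frac{1}{6} + 1 \cdot \frac{1}{4}\right) = - 9 \left(\frac{n}{6} + \frac{1}{4}\right) = - 9 \left(\frac{1}{4} + \frac{n}{6}\right) = - \frac{9}{4} - \frac{3 n}{2}$)
$\left(B{\left(-6 \right)} + N{\left(h{\left(-1 \right)} \right)}\right) x = \left(\left(- \frac{9}{4} - -9\right) + 0 \left(1 + 2 \cdot 0\right)\right) 22 = \left(\left(- \frac{9}{4} + 9\right) + 0 \left(1 + 0\right)\right) 22 = \left(\frac{27}{4} + 0 \cdot 1\right) 22 = \left(\frac{27}{4} + 0\right) 22 = \frac{27}{4} \cdot 22 = \frac{297}{2}$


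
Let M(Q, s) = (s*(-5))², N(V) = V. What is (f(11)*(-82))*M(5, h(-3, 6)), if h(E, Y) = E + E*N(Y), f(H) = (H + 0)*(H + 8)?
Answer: -188946450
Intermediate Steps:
f(H) = H*(8 + H)
h(E, Y) = E + E*Y
M(Q, s) = 25*s² (M(Q, s) = (-5*s)² = 25*s²)
(f(11)*(-82))*M(5, h(-3, 6)) = ((11*(8 + 11))*(-82))*(25*(-3*(1 + 6))²) = ((11*19)*(-82))*(25*(-3*7)²) = (209*(-82))*(25*(-21)²) = -428450*441 = -17138*11025 = -188946450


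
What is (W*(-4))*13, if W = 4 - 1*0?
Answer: -208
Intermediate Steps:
W = 4 (W = 4 + 0 = 4)
(W*(-4))*13 = (4*(-4))*13 = -16*13 = -208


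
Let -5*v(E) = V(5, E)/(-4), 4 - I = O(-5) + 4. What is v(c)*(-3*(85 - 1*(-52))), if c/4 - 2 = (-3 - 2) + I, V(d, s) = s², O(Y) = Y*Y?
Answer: -1288896/5 ≈ -2.5778e+5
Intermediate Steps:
O(Y) = Y²
I = -25 (I = 4 - ((-5)² + 4) = 4 - (25 + 4) = 4 - 1*29 = 4 - 29 = -25)
c = -112 (c = 8 + 4*((-3 - 2) - 25) = 8 + 4*(-5 - 25) = 8 + 4*(-30) = 8 - 120 = -112)
v(E) = E²/20 (v(E) = -E²/(5*(-4)) = -E²*(-1)/(5*4) = -(-1)*E²/20 = E²/20)
v(c)*(-3*(85 - 1*(-52))) = ((1/20)*(-112)²)*(-3*(85 - 1*(-52))) = ((1/20)*12544)*(-3*(85 + 52)) = 3136*(-3*137)/5 = (3136/5)*(-411) = -1288896/5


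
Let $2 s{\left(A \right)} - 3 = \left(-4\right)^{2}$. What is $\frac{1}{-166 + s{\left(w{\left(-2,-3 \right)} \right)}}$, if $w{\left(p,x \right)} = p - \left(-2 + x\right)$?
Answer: $- \frac{2}{313} \approx -0.0063898$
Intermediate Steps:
$w{\left(p,x \right)} = 2 + p - x$
$s{\left(A \right)} = \frac{19}{2}$ ($s{\left(A \right)} = \frac{3}{2} + \frac{\left(-4\right)^{2}}{2} = \frac{3}{2} + \frac{1}{2} \cdot 16 = \frac{3}{2} + 8 = \frac{19}{2}$)
$\frac{1}{-166 + s{\left(w{\left(-2,-3 \right)} \right)}} = \frac{1}{-166 + \frac{19}{2}} = \frac{1}{- \frac{313}{2}} = - \frac{2}{313}$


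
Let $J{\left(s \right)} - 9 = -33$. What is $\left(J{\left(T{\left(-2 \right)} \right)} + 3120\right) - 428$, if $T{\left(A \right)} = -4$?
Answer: $2668$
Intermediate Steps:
$J{\left(s \right)} = -24$ ($J{\left(s \right)} = 9 - 33 = -24$)
$\left(J{\left(T{\left(-2 \right)} \right)} + 3120\right) - 428 = \left(-24 + 3120\right) - 428 = 3096 - 428 = 2668$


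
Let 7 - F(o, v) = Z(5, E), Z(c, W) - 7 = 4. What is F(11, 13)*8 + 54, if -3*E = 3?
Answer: 22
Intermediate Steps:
E = -1 (E = -1/3*3 = -1)
Z(c, W) = 11 (Z(c, W) = 7 + 4 = 11)
F(o, v) = -4 (F(o, v) = 7 - 1*11 = 7 - 11 = -4)
F(11, 13)*8 + 54 = -4*8 + 54 = -32 + 54 = 22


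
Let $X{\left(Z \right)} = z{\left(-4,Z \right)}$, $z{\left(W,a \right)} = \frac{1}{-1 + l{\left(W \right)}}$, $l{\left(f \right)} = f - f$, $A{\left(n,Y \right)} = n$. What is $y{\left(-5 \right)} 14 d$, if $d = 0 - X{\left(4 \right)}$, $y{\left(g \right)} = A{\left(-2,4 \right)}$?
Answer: $-28$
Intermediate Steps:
$y{\left(g \right)} = -2$
$l{\left(f \right)} = 0$
$z{\left(W,a \right)} = -1$ ($z{\left(W,a \right)} = \frac{1}{-1 + 0} = \frac{1}{-1} = -1$)
$X{\left(Z \right)} = -1$
$d = 1$ ($d = 0 - -1 = 0 + 1 = 1$)
$y{\left(-5 \right)} 14 d = \left(-2\right) 14 \cdot 1 = \left(-28\right) 1 = -28$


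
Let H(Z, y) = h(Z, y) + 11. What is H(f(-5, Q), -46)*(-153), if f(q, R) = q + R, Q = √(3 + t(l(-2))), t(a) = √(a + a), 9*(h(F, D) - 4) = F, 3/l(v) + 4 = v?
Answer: -2210 - 17*√(3 + I) ≈ -2239.8 - 4.8424*I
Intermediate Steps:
l(v) = 3/(-4 + v)
h(F, D) = 4 + F/9
t(a) = √2*√a (t(a) = √(2*a) = √2*√a)
Q = √(3 + I) (Q = √(3 + √2*√(3/(-4 - 2))) = √(3 + √2*√(3/(-6))) = √(3 + √2*√(3*(-⅙))) = √(3 + √2*√(-½)) = √(3 + √2*(I*√2/2)) = √(3 + I) ≈ 1.7553 + 0.28485*I)
f(q, R) = R + q
H(Z, y) = 15 + Z/9 (H(Z, y) = (4 + Z/9) + 11 = 15 + Z/9)
H(f(-5, Q), -46)*(-153) = (15 + (√(3 + I) - 5)/9)*(-153) = (15 + (-5 + √(3 + I))/9)*(-153) = (15 + (-5/9 + √(3 + I)/9))*(-153) = (130/9 + √(3 + I)/9)*(-153) = -2210 - 17*√(3 + I)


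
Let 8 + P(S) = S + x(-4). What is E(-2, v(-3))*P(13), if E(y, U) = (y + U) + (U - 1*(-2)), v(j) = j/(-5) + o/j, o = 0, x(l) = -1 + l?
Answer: 0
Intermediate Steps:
P(S) = -13 + S (P(S) = -8 + (S + (-1 - 4)) = -8 + (S - 5) = -8 + (-5 + S) = -13 + S)
v(j) = -j/5 (v(j) = j/(-5) + 0/j = j*(-⅕) + 0 = -j/5 + 0 = -j/5)
E(y, U) = 2 + y + 2*U (E(y, U) = (U + y) + (U + 2) = (U + y) + (2 + U) = 2 + y + 2*U)
E(-2, v(-3))*P(13) = (2 - 2 + 2*(-⅕*(-3)))*(-13 + 13) = (2 - 2 + 2*(⅗))*0 = (2 - 2 + 6/5)*0 = (6/5)*0 = 0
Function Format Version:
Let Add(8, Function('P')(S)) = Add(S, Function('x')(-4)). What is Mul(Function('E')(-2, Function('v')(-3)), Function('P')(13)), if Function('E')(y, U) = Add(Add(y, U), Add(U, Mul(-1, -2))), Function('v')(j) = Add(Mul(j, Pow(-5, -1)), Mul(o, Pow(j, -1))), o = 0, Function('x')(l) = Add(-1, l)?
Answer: 0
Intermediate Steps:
Function('P')(S) = Add(-13, S) (Function('P')(S) = Add(-8, Add(S, Add(-1, -4))) = Add(-8, Add(S, -5)) = Add(-8, Add(-5, S)) = Add(-13, S))
Function('v')(j) = Mul(Rational(-1, 5), j) (Function('v')(j) = Add(Mul(j, Pow(-5, -1)), Mul(0, Pow(j, -1))) = Add(Mul(j, Rational(-1, 5)), 0) = Add(Mul(Rational(-1, 5), j), 0) = Mul(Rational(-1, 5), j))
Function('E')(y, U) = Add(2, y, Mul(2, U)) (Function('E')(y, U) = Add(Add(U, y), Add(U, 2)) = Add(Add(U, y), Add(2, U)) = Add(2, y, Mul(2, U)))
Mul(Function('E')(-2, Function('v')(-3)), Function('P')(13)) = Mul(Add(2, -2, Mul(2, Mul(Rational(-1, 5), -3))), Add(-13, 13)) = Mul(Add(2, -2, Mul(2, Rational(3, 5))), 0) = Mul(Add(2, -2, Rational(6, 5)), 0) = Mul(Rational(6, 5), 0) = 0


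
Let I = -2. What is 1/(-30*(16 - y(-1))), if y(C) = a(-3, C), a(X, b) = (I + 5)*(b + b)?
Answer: -1/660 ≈ -0.0015152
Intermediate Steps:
a(X, b) = 6*b (a(X, b) = (-2 + 5)*(b + b) = 3*(2*b) = 6*b)
y(C) = 6*C
1/(-30*(16 - y(-1))) = 1/(-30*(16 - 6*(-1))) = 1/(-30*(16 - 1*(-6))) = 1/(-30*(16 + 6)) = 1/(-30*22) = 1/(-660) = -1/660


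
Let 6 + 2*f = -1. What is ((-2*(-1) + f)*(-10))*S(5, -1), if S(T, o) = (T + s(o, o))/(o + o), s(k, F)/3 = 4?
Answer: -255/2 ≈ -127.50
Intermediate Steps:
f = -7/2 (f = -3 + (½)*(-1) = -3 - ½ = -7/2 ≈ -3.5000)
s(k, F) = 12 (s(k, F) = 3*4 = 12)
S(T, o) = (12 + T)/(2*o) (S(T, o) = (T + 12)/(o + o) = (12 + T)/((2*o)) = (12 + T)*(1/(2*o)) = (12 + T)/(2*o))
((-2*(-1) + f)*(-10))*S(5, -1) = ((-2*(-1) - 7/2)*(-10))*((½)*(12 + 5)/(-1)) = ((2 - 7/2)*(-10))*((½)*(-1)*17) = -3/2*(-10)*(-17/2) = 15*(-17/2) = -255/2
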